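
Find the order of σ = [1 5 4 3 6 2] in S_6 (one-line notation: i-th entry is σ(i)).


Cycle decomposition: (2 5 6) (3 4)
Cycle lengths: 3, 2
Order = lcm(3, 2) = 6

ord(σ) = 6


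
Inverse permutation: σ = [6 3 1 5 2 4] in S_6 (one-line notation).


To find σ⁻¹, swap domain and range:
σ(1) = 6 → σ⁻¹(6) = 1
σ(2) = 3 → σ⁻¹(3) = 2
σ(3) = 1 → σ⁻¹(1) = 3
σ(4) = 5 → σ⁻¹(5) = 4
σ(5) = 2 → σ⁻¹(2) = 5
σ(6) = 4 → σ⁻¹(4) = 6

σ⁻¹ = [3 5 2 6 4 1]


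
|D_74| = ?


|D_n| = 2n (n rotations and n reflections)
|D_74| = 2×74 = 148

|D_74| = 148


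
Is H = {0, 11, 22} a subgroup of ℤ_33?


Subgroup test for H = {0, 11, 22} in (ℤ_33, +):
(1) 0 ∈ H? Yes
(2) Closure: for all a,b ∈ H, (a+b) mod 33 ∈ H? Yes
(3) Inverses: for all a ∈ H, -a mod 33 ∈ H? Yes

Yes, H is a subgroup of ℤ_33


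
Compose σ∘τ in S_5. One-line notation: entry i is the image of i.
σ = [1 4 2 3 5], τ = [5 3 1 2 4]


σ∘τ: apply τ first, then σ
1 →τ 5 →σ 5
2 →τ 3 →σ 2
3 →τ 1 →σ 1
4 →τ 2 →σ 4
5 →τ 4 →σ 3

σ∘τ = [5 2 1 4 3]


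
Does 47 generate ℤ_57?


g generates ℤ_n iff gcd(g, n) = 1
gcd(47, 57) = 1
Since gcd = 1, 47 is a generator.

Yes, 47 generates ℤ_57


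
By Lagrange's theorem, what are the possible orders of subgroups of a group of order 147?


Lagrange's theorem: |H| divides |G|
|G| = 147
Divisors of 147: 1, 3, 7, 21, 49, 147

Possible subgroup orders: {1, 3, 7, 21, 49, 147}


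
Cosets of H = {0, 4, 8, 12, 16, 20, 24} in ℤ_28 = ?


H = {0, 4, 8, 12, 16, 20, 24}, |H| = 7
Number of cosets = |G|/|H| = 28/7 = 4
0 + H = {0, 4, 8, 12, 16, 20, 24}
1 + H = {1, 5, 9, 13, 17, 21, 25}
2 + H = {2, 6, 10, 14, 18, 22, 26}
3 + H = {3, 7, 11, 15, 19, 23, 27}

Cosets: 0+H={0,4,8,12,16,20,24}; 1+H={1,5,9,13,17,21,25}; 2+H={2,6,10,14,18,22,26}; 3+H={3,7,11,15,19,23,27}


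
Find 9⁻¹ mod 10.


Use the extended Euclidean algorithm to write 1 = 9·s + 10·t; then s mod 10 is the inverse.
Euclidean algorithm:
  9 = 0·10 + 9
  10 = 1·9 + 1
  9 = 9·1 + 0
gcd(9,10) = 1
Back-substitution gives: 9·(-1) + 10·(1) = 1
So 9⁻¹ ≡ -1 ≡ 9 (mod 10)
Check: 9 × 9 = 81 ≡ 1 (mod 10) ✓

9⁻¹ ≡ 9 (mod 10)


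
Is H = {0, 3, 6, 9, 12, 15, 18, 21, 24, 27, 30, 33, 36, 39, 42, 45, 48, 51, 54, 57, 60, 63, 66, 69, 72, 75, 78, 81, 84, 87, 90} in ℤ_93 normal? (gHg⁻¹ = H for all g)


H = {0, 3, 6, 9, 12, 15, 18, 21, 24, 27, 30, 33, 36, 39, 42, 45, 48, 51, 54, 57, 60, 63, 66, 69, 72, 75, 78, 81, 84, 87, 90} in ℤ_93
ℤ_93 is abelian; every subgroup of an abelian group is normal

Yes, normal subgroup


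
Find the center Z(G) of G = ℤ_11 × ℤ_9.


Z(G) = {g ∈ G | gx = xg for all x ∈ G}
Direct product of abelian groups is abelian, so Z(G) = G

Z(ℤ_11 × ℤ_9) = ℤ_11 × ℤ_9


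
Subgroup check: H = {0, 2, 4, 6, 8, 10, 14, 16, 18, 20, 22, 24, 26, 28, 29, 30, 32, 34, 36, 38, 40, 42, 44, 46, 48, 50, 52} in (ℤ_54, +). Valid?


Subgroup test for H = {0, 2, 4, 6, 8, 10, 14, 16, 18, 20, 22, 24, 26, 28, 29, 30, 32, 34, 36, 38, 40, 42, 44, 46, 48, 50, 52} in (ℤ_54, +):
(1) 0 ∈ H? Yes
(2) Closure: for all a,b ∈ H, (a+b) mod 54 ∈ H? No  [counterexample: 2 + 10 = 12 ∉ H]
(3) Inverses: for all a ∈ H, -a mod 54 ∈ H? No

No, H is not a subgroup of ℤ_54


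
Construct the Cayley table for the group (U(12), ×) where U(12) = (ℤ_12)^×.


Elements: {1, 5, 7, 11}
Operation: multiplication mod 12
Entry (a, b) = (a × b) mod 12

Cayley table:
   |  1 |  5 |  7 | 11
 1 |  1 |  5 |  7 | 11
 5 |  5 |  1 | 11 |  7
 7 |  7 | 11 |  1 |  5
11 | 11 |  7 |  5 |  1


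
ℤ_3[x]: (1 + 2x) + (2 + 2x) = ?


Add coefficients mod 3:
x^0: 1 + 2 = 0 (mod 3)
x^1: 2 + 2 = 1 (mod 3)
Result: x

f + g = x


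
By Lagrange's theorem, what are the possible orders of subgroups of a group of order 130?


Lagrange's theorem: |H| divides |G|
|G| = 130
Divisors of 130: 1, 2, 5, 10, 13, 26, 65, 130

Possible subgroup orders: {1, 2, 5, 10, 13, 26, 65, 130}


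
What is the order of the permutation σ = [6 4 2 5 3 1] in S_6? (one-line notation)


Cycle decomposition: (1 6) (2 4 5 3)
Cycle lengths: 2, 4
Order = lcm(2, 4) = 4

ord(σ) = 4


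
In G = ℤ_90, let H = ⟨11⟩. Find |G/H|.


|⟨11⟩| = n / gcd(11, 90) = 90 / 1 = 90
H is normal (ℤ_90 is abelian).
|G/H| = |G| / |H| = 90 / 90 = 1

|G/H| = 1


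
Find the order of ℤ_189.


ℤ_n has n elements.

|ℤ_189| = 189


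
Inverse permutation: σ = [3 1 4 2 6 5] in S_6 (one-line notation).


To find σ⁻¹, swap domain and range:
σ(1) = 3 → σ⁻¹(3) = 1
σ(2) = 1 → σ⁻¹(1) = 2
σ(3) = 4 → σ⁻¹(4) = 3
σ(4) = 2 → σ⁻¹(2) = 4
σ(5) = 6 → σ⁻¹(6) = 5
σ(6) = 5 → σ⁻¹(5) = 6

σ⁻¹ = [2 4 1 3 6 5]


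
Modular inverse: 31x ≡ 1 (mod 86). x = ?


Use the extended Euclidean algorithm to write 1 = 31·s + 86·t; then s mod 86 is the inverse.
Euclidean algorithm:
  31 = 0·86 + 31
  86 = 2·31 + 24
  31 = 1·24 + 7
  24 = 3·7 + 3
  7 = 2·3 + 1
  3 = 3·1 + 0
gcd(31,86) = 1
Back-substitution gives: 31·(25) + 86·(-9) = 1
So 31⁻¹ ≡ 25 ≡ 25 (mod 86)
Check: 31 × 25 = 775 ≡ 1 (mod 86) ✓

31⁻¹ ≡ 25 (mod 86)


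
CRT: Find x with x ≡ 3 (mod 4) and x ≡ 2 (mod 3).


m₁ = 4, m₂ = 3, gcd = 1, so CRT applies. M = m₁·m₂ = 12
Let M₁ = M/m₁ = 3, M₂ = M/m₂ = 4
Find y₁ ≡ M₁⁻¹ (mod m₁): 3⁻¹ ≡ 3 (mod 4)
Find y₂ ≡ M₂⁻¹ (mod m₂): 4⁻¹ ≡ 1 (mod 3)
x = a₁·M₁·y₁ + a₂·M₂·y₂ = 3·3·3 + 2·4·1 = 35
Reduce mod 12: x ≡ 11
Check: 11 mod 4 = 3 ✓, 11 mod 3 = 2 ✓

x ≡ 11 (mod 12)


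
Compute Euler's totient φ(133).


Factor n: 133 = 7 × 19
φ(n) = n · ∏(1 - 1/p) over distinct primes p | n
φ(133) = 133 · (1 - 1/7) · (1 - 1/19) = 108

φ(133) = 108


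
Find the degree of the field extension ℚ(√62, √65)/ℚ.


[ℚ(√62,√65):ℚ] = [ℚ(√62,√65):ℚ(√62)]·[ℚ(√62):ℚ] = 2·2 = 4

[ℚ(√62, √65)/ℚ] = 4


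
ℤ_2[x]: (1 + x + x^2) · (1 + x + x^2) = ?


Expand and collect like terms; reduce coefficients mod 2:
x^0: 1·1 = 1 ≡ 1 (mod 2)
x^1: 1·1 + 1·1 = 2 ≡ 0 (mod 2)
x^2: 1·1 + 1·1 + 1·1 = 3 ≡ 1 (mod 2)
x^3: 1·1 + 1·1 = 2 ≡ 0 (mod 2)
x^4: 1·1 = 1 ≡ 1 (mod 2)
Result: 1 + x^2 + x^4

f · g = 1 + x^2 + x^4


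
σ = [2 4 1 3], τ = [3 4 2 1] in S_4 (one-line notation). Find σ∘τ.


σ∘τ: apply τ first, then σ
1 →τ 3 →σ 1
2 →τ 4 →σ 3
3 →τ 2 →σ 4
4 →τ 1 →σ 2

σ∘τ = [1 3 4 2]


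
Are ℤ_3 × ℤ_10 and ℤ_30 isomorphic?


Comparing ℤ_3 × ℤ_10 and ℤ_30:
gcd(3,10) = 1, so ℤ_3 × ℤ_10 ≅ ℤ_30 (CRT)

Yes, ℤ_3 × ℤ_10 ≅ ℤ_30


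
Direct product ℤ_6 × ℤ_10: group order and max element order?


|ℤ_6 × ℤ_10| = 6 × 10 = 60
Max element order = lcm(6,10) = 30
Cyclic? No (gcd=2)

|ℤ_6×ℤ_10| = 60, max element order = 30


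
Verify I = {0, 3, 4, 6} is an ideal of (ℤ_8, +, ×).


Check ideal conditions for I = {0, 3, 4, 6} in ℤ_8:
(1) I is an additive subgroup? No
(2) For r ∈ ℤ_8 and a ∈ I: r·a ∈ I? No  [counterexample: r=3, a=3, r·a mod 8 = 1 ∉ I]

No, I is not an ideal of ℤ_8


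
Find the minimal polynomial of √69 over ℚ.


√69 satisfies x² - 69 = 0, irreducible over ℚ since 69 is squarefree

Minimal polynomial: x² - 69


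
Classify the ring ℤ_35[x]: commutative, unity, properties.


ℤ_35 has zero divisors (5·7 ≡ 0), and these lift to constant zero divisors in ℤ_35[x]; so not an integral domain
Commutative: Yes
Integral domain: No
Has unity: Yes

ℤ_35[x]: Commutative=Yes, Unity=Yes


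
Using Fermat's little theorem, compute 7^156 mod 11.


Fermat's little theorem: if p is prime and gcd(a,p)=1, then a^(p-1) ≡ 1 (mod p)
p = 11 is prime, gcd(7,11) = 1
Reduce exponent: 156 mod 10 = 6
So 7^156 ≡ 7^6 (mod 11)
7^6 mod 11 = 4

7^156 ≡ 4 (mod 11)


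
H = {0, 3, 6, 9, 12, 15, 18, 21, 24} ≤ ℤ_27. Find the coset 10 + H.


10 + H = {10 + h (mod 27) : h ∈ H}
10+0=10, 10+3=13, 10+6=16, 10+9=19, 10+12=22, 10+15=25, 10+18=1, 10+21=4, 10+24=7
10 + H = {1, 4, 7, 10, 13, 16, 19, 22, 25} = 1 + H

10 + H = {1, 4, 7, 10, 13, 16, 19, 22, 25}


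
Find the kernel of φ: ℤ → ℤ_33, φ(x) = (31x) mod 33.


Kernel = preimage of identity
ker(φ) = {x ∈ ℤ : 31x ≡ 0 (mod 33)}. gcd(31,33) = 1, so 31x ≡ 0 (mod 33) ⟺ x ≡ 0 (mod 33/1 = 33). Hence ker(φ) = 33ℤ

ker(φ) = 33ℤ


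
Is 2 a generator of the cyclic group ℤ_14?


g generates ℤ_n iff gcd(g, n) = 1
gcd(2, 14) = 2
Since gcd = 2 ≠ 1, ⟨2⟩ has order 7 < 14, so 2 is not a generator.

No, 2 does not generate ℤ_14


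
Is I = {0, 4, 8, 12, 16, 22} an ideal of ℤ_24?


Check ideal conditions for I = {0, 4, 8, 12, 16, 22} in ℤ_24:
(1) I is an additive subgroup? No
(2) For r ∈ ℤ_24 and a ∈ I: r·a ∈ I? No  [counterexample: r=2, a=22, r·a mod 24 = 20 ∉ I]

No, I is not an ideal of ℤ_24


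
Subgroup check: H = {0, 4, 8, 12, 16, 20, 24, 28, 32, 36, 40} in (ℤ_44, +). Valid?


Subgroup test for H = {0, 4, 8, 12, 16, 20, 24, 28, 32, 36, 40} in (ℤ_44, +):
(1) 0 ∈ H? Yes
(2) Closure: for all a,b ∈ H, (a+b) mod 44 ∈ H? Yes
(3) Inverses: for all a ∈ H, -a mod 44 ∈ H? Yes

Yes, H is a subgroup of ℤ_44


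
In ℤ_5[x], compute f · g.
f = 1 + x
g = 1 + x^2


Expand and collect like terms; reduce coefficients mod 5:
x^0: 1·1 = 1 ≡ 1 (mod 5)
x^1: 1·0 + 1·1 = 1 ≡ 1 (mod 5)
x^2: 1·1 + 1·0 = 1 ≡ 1 (mod 5)
x^3: 1·1 = 1 ≡ 1 (mod 5)
Result: 1 + x + x^2 + x^3

f · g = 1 + x + x^2 + x^3


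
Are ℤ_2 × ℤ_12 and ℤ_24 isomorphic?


Comparing ℤ_2 × ℤ_12 and ℤ_24:
gcd(2,12) = 2 ≠ 1. Max element order in ℤ_2×ℤ_12 is lcm(2,12) = 12 < 24, so it has no element of order 24

No, ℤ_2 × ℤ_12 ≇ ℤ_24


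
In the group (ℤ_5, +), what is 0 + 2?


Operation: addition mod 5
0 + 2 = (a + b) mod 5 with a = 0, b = 2

0 + 2 = 2


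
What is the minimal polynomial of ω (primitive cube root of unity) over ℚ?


ω satisfies x² + x + 1 = 0 (the cyclotomic polynomial Φ₃)

Minimal polynomial: x² + x + 1


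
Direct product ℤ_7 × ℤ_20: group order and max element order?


|ℤ_7 × ℤ_20| = 7 × 20 = 140
Max element order = lcm(7,20) = 140
Cyclic? Yes (gcd=1)

|ℤ_7×ℤ_20| = 140, max element order = 140


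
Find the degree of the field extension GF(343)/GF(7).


GF(343) = GF(7^3), so the extension degree is 3

[GF(343)/GF(7)] = 3


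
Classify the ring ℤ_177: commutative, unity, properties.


ℤ_177 is a commutative ring with unity 1; 177 = 3×59 is composite, so 3·59 ≡ 0 gives zero divisors (not an integral domain)
Commutative: Yes
Integral domain: No
Has unity: Yes

ℤ_177: Commutative=Yes, Unity=Yes


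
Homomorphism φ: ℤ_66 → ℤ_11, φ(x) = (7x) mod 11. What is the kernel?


Kernel = preimage of identity
ker(φ) = {x ∈ ℤ_66 : 7x ≡ 0 (mod 11)}. Since 11 | 66, φ is well-defined. The kernel is the cyclic subgroup ⟨11⟩ of ℤ_66 (order 6), i.e. {0, 11, 22, 33, 44, 55}

ker(φ) = {0, 11, 22, 33, 44, 55}


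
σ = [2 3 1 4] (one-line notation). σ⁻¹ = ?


To find σ⁻¹, swap domain and range:
σ(1) = 2 → σ⁻¹(2) = 1
σ(2) = 3 → σ⁻¹(3) = 2
σ(3) = 1 → σ⁻¹(1) = 3
σ(4) = 4 → σ⁻¹(4) = 4

σ⁻¹ = [3 1 2 4]


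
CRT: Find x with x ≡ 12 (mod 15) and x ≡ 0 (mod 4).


m₁ = 15, m₂ = 4, gcd = 1, so CRT applies. M = m₁·m₂ = 60
Let M₁ = M/m₁ = 4, M₂ = M/m₂ = 15
Find y₁ ≡ M₁⁻¹ (mod m₁): 4⁻¹ ≡ 4 (mod 15)
Find y₂ ≡ M₂⁻¹ (mod m₂): 15⁻¹ ≡ 3 (mod 4)
x = a₁·M₁·y₁ + a₂·M₂·y₂ = 12·4·4 + 0·15·3 = 192
Reduce mod 60: x ≡ 12
Check: 12 mod 15 = 12 ✓, 12 mod 4 = 0 ✓

x ≡ 12 (mod 60)


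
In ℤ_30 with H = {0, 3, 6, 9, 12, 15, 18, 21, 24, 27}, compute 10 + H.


10 + H = {10 + h (mod 30) : h ∈ H}
10+0=10, 10+3=13, 10+6=16, 10+9=19, 10+12=22, 10+15=25, 10+18=28, 10+21=1, 10+24=4, 10+27=7
10 + H = {1, 4, 7, 10, 13, 16, 19, 22, 25, 28} = 1 + H

10 + H = {1, 4, 7, 10, 13, 16, 19, 22, 25, 28}


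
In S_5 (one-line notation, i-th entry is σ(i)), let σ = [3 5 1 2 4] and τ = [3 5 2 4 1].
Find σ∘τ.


σ∘τ: apply τ first, then σ
1 →τ 3 →σ 1
2 →τ 5 →σ 4
3 →τ 2 →σ 5
4 →τ 4 →σ 2
5 →τ 1 →σ 3

σ∘τ = [1 4 5 2 3]


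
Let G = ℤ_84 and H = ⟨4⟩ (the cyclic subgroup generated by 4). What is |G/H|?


|⟨4⟩| = n / gcd(4, 84) = 84 / 4 = 21
H is normal (ℤ_84 is abelian).
|G/H| = |G| / |H| = 84 / 21 = 4

|G/H| = 4


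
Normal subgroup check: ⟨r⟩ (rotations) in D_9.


H = ⟨r⟩ (rotations) in D_9
The rotation subgroup ⟨r⟩ has index 2 in D_9, so it is normal

Yes, normal subgroup


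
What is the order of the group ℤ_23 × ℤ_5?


|A × B| = |A| · |B|
|ℤ_23 × ℤ_5| = 23 × 5 = 115

|ℤ_23 × ℤ_5| = 115


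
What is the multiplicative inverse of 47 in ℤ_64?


Use the extended Euclidean algorithm to write 1 = 47·s + 64·t; then s mod 64 is the inverse.
Euclidean algorithm:
  47 = 0·64 + 47
  64 = 1·47 + 17
  47 = 2·17 + 13
  17 = 1·13 + 4
  13 = 3·4 + 1
  4 = 4·1 + 0
gcd(47,64) = 1
Back-substitution gives: 47·(15) + 64·(-11) = 1
So 47⁻¹ ≡ 15 ≡ 15 (mod 64)
Check: 47 × 15 = 705 ≡ 1 (mod 64) ✓

47⁻¹ ≡ 15 (mod 64)


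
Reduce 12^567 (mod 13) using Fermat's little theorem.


Fermat's little theorem: if p is prime and gcd(a,p)=1, then a^(p-1) ≡ 1 (mod p)
p = 13 is prime, gcd(12,13) = 1
Reduce exponent: 567 mod 12 = 3
So 12^567 ≡ 12^3 (mod 13)
12^3 mod 13 = 12

12^567 ≡ 12 (mod 13)


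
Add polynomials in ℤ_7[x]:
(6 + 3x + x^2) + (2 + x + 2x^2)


Add coefficients mod 7:
x^0: 6 + 2 = 1 (mod 7)
x^1: 3 + 1 = 4 (mod 7)
x^2: 1 + 2 = 3 (mod 7)
Result: 1 + 4x + 3x^2

f + g = 1 + 4x + 3x^2


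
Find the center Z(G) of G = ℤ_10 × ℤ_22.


Z(G) = {g ∈ G | gx = xg for all x ∈ G}
Direct product of abelian groups is abelian, so Z(G) = G

Z(ℤ_10 × ℤ_22) = ℤ_10 × ℤ_22


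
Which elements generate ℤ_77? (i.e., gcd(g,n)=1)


g generates ℤ_n iff gcd(g,n) = 1
Prime factors of 77: 7, 11
Generators are g ∈ {1,...,76} not divisible by any of these primes.
Generators: {1, 2, 3, 4, 5, 6, 8, 9, 10, 12, 13, 15, 16, 17, 18, 19, 20, 23, 24, 25, 26, 27, 29, 30, 31, 32, 34, 36, 37, 38, 39, 40, 41, 43, 45, 46, 47, 48, 50, 51, 52, 53, 54, 57, 58, 59, 60, 61, 62, 64, 65, 67, 68, 69, 71, 72, 73, 74, 75, 76}
Number of generators = φ(77) = 60

Generators of ℤ_77 = {1, 2, 3, 4, 5, 6, 8, 9, 10, 12, 13, 15, 16, 17, 18, 19, 20, 23, 24, 25, 26, 27, 29, 30, 31, 32, 34, 36, 37, 38, 39, 40, 41, 43, 45, 46, 47, 48, 50, 51, 52, 53, 54, 57, 58, 59, 60, 61, 62, 64, 65, 67, 68, 69, 71, 72, 73, 74, 75, 76}


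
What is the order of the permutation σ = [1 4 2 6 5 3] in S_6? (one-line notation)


Cycle decomposition: (2 4 6 3)
Cycle lengths: 4
Order = lcm(4) = 4

ord(σ) = 4


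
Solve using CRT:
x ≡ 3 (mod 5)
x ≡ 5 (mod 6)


m₁ = 5, m₂ = 6, gcd = 1, so CRT applies. M = m₁·m₂ = 30
Let M₁ = M/m₁ = 6, M₂ = M/m₂ = 5
Find y₁ ≡ M₁⁻¹ (mod m₁): 6⁻¹ ≡ 1 (mod 5)
Find y₂ ≡ M₂⁻¹ (mod m₂): 5⁻¹ ≡ 5 (mod 6)
x = a₁·M₁·y₁ + a₂·M₂·y₂ = 3·6·1 + 5·5·5 = 143
Reduce mod 30: x ≡ 23
Check: 23 mod 5 = 3 ✓, 23 mod 6 = 5 ✓

x ≡ 23 (mod 30)


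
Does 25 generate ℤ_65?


g generates ℤ_n iff gcd(g, n) = 1
gcd(25, 65) = 5
Since gcd = 5 ≠ 1, ⟨25⟩ has order 13 < 65, so 25 is not a generator.

No, 25 does not generate ℤ_65


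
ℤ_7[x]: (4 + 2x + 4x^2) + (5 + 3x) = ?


Add coefficients mod 7:
x^0: 4 + 5 = 2 (mod 7)
x^1: 2 + 3 = 5 (mod 7)
x^2: 4 + 0 = 4 (mod 7)
Result: 2 + 5x + 4x^2

f + g = 2 + 5x + 4x^2


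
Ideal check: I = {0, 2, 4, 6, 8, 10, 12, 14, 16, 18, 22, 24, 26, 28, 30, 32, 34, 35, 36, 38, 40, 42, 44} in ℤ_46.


Check ideal conditions for I = {0, 2, 4, 6, 8, 10, 12, 14, 16, 18, 22, 24, 26, 28, 30, 32, 34, 35, 36, 38, 40, 42, 44} in ℤ_46:
(1) I is an additive subgroup? No
(2) For r ∈ ℤ_46 and a ∈ I: r·a ∈ I? No  [counterexample: r=2, a=10, r·a mod 46 = 20 ∉ I]

No, I is not an ideal of ℤ_46


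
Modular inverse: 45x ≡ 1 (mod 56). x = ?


Use the extended Euclidean algorithm to write 1 = 45·s + 56·t; then s mod 56 is the inverse.
Euclidean algorithm:
  45 = 0·56 + 45
  56 = 1·45 + 11
  45 = 4·11 + 1
  11 = 11·1 + 0
gcd(45,56) = 1
Back-substitution gives: 45·(5) + 56·(-4) = 1
So 45⁻¹ ≡ 5 ≡ 5 (mod 56)
Check: 45 × 5 = 225 ≡ 1 (mod 56) ✓

45⁻¹ ≡ 5 (mod 56)


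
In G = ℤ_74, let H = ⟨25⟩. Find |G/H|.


|⟨25⟩| = n / gcd(25, 74) = 74 / 1 = 74
H is normal (ℤ_74 is abelian).
|G/H| = |G| / |H| = 74 / 74 = 1

|G/H| = 1


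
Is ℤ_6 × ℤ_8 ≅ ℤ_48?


Comparing ℤ_6 × ℤ_8 and ℤ_48:
gcd(6,8) = 2 ≠ 1. Max element order in ℤ_6×ℤ_8 is lcm(6,8) = 24 < 48, so it has no element of order 48

No, ℤ_6 × ℤ_8 ≇ ℤ_48


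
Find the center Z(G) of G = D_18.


Z(G) = {g ∈ G | gx = xg for all x ∈ G}
For even n, Z(D_n) = {e, r^(n/2)}: the 180° rotation r^9 commutes with every reflection and rotation

Z(D_18) = {e, r^9}


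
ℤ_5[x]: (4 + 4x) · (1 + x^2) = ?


Expand and collect like terms; reduce coefficients mod 5:
x^0: 4·1 = 4 ≡ 4 (mod 5)
x^1: 4·0 + 4·1 = 4 ≡ 4 (mod 5)
x^2: 4·1 + 4·0 = 4 ≡ 4 (mod 5)
x^3: 4·1 = 4 ≡ 4 (mod 5)
Result: 4 + 4x + 4x^2 + 4x^3

f · g = 4 + 4x + 4x^2 + 4x^3


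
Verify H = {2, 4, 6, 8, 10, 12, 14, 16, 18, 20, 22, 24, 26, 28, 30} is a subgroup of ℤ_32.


Subgroup test for H = {2, 4, 6, 8, 10, 12, 14, 16, 18, 20, 22, 24, 26, 28, 30} in (ℤ_32, +):
(1) 0 ∈ H? No
(2) Closure: for all a,b ∈ H, (a+b) mod 32 ∈ H? No  [counterexample: 2 + 30 = 0 ∉ H]
(3) Inverses: for all a ∈ H, -a mod 32 ∈ H? Yes

No, H is not a subgroup of ℤ_32


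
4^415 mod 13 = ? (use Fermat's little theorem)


Fermat's little theorem: if p is prime and gcd(a,p)=1, then a^(p-1) ≡ 1 (mod p)
p = 13 is prime, gcd(4,13) = 1
Reduce exponent: 415 mod 12 = 7
So 4^415 ≡ 4^7 (mod 13)
4^7 mod 13 = 4

4^415 ≡ 4 (mod 13)


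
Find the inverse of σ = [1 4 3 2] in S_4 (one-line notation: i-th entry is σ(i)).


To find σ⁻¹, swap domain and range:
σ(1) = 1 → σ⁻¹(1) = 1
σ(2) = 4 → σ⁻¹(4) = 2
σ(3) = 3 → σ⁻¹(3) = 3
σ(4) = 2 → σ⁻¹(2) = 4

σ⁻¹ = [1 4 3 2]


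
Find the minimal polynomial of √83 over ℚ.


√83 satisfies x² - 83 = 0, irreducible over ℚ since 83 is squarefree

Minimal polynomial: x² - 83


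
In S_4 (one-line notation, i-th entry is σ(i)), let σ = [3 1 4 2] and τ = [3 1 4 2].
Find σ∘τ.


σ∘τ: apply τ first, then σ
1 →τ 3 →σ 4
2 →τ 1 →σ 3
3 →τ 4 →σ 2
4 →τ 2 →σ 1

σ∘τ = [4 3 2 1]


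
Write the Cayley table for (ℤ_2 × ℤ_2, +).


Elements: {(0,0), (0,1), (1,0), (1,1)}
Operation: componentwise addition mod (2, 2)
Entry (a, b) = ((a₁+b₁) mod 2, (a₂+b₂) mod 2)

Cayley table:
      | (0,0) | (0,1) | (1,0) | (1,1)
(0,0) | (0,0) | (0,1) | (1,0) | (1,1)
(0,1) | (0,1) | (0,0) | (1,1) | (1,0)
(1,0) | (1,0) | (1,1) | (0,0) | (0,1)
(1,1) | (1,1) | (1,0) | (0,1) | (0,0)


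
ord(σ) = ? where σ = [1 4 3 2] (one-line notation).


Cycle decomposition: (2 4)
Cycle lengths: 2
Order = lcm(2) = 2

ord(σ) = 2


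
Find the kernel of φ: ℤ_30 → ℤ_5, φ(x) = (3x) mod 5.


Kernel = preimage of identity
ker(φ) = {x ∈ ℤ_30 : 3x ≡ 0 (mod 5)}. Since 5 | 30, φ is well-defined. The kernel is the cyclic subgroup ⟨5⟩ of ℤ_30 (order 6), i.e. {0, 5, 10, 15, 20, 25}

ker(φ) = {0, 5, 10, 15, 20, 25}


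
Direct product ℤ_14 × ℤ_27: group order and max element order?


|ℤ_14 × ℤ_27| = 14 × 27 = 378
Max element order = lcm(14,27) = 378
Cyclic? Yes (gcd=1)

|ℤ_14×ℤ_27| = 378, max element order = 378


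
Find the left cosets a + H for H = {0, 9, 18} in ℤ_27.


H = {0, 9, 18}, |H| = 3
Number of cosets = |G|/|H| = 27/3 = 9
0 + H = {0, 9, 18}
1 + H = {1, 10, 19}
2 + H = {2, 11, 20}
3 + H = {3, 12, 21}
4 + H = {4, 13, 22}
5 + H = {5, 14, 23}
6 + H = {6, 15, 24}
7 + H = {7, 16, 25}
8 + H = {8, 17, 26}

Cosets: 0+H={0,9,18}; 1+H={1,10,19}; 2+H={2,11,20}; 3+H={3,12,21}; 4+H={4,13,22}; 5+H={5,14,23}; 6+H={6,15,24}; 7+H={7,16,25}; 8+H={8,17,26}


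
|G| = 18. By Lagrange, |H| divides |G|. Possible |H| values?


Lagrange's theorem: |H| divides |G|
|G| = 18
Divisors of 18: 1, 2, 3, 6, 9, 18

Possible subgroup orders: {1, 2, 3, 6, 9, 18}


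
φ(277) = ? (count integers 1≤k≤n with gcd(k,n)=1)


Factor n: 277 = 277
φ(n) = n · ∏(1 - 1/p) over distinct primes p | n
φ(277) = 277 · (1 - 1/277) = 276

φ(277) = 276


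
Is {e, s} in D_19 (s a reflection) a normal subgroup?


H = {e, s} in D_19 (s a reflection)
r·s·r⁻¹ = sr⁻² ≠ s for n ≥ 3, so {e, s} is not closed under conjugation

No, not a normal subgroup


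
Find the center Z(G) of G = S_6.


Z(G) = {g ∈ G | gx = xg for all x ∈ G}
S_n is non-abelian for n ≥ 3; Z(S_6) is trivial

Z(S_6) = {e}


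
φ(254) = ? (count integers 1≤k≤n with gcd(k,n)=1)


Factor n: 254 = 2 × 127
φ(n) = n · ∏(1 - 1/p) over distinct primes p | n
φ(254) = 254 · (1 - 1/2) · (1 - 1/127) = 126

φ(254) = 126


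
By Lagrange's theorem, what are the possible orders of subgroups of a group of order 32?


Lagrange's theorem: |H| divides |G|
|G| = 32
Divisors of 32: 1, 2, 4, 8, 16, 32

Possible subgroup orders: {1, 2, 4, 8, 16, 32}


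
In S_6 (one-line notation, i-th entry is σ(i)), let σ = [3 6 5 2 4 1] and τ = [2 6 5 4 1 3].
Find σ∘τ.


σ∘τ: apply τ first, then σ
1 →τ 2 →σ 6
2 →τ 6 →σ 1
3 →τ 5 →σ 4
4 →τ 4 →σ 2
5 →τ 1 →σ 3
6 →τ 3 →σ 5

σ∘τ = [6 1 4 2 3 5]


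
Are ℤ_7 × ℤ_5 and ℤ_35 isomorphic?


Comparing ℤ_7 × ℤ_5 and ℤ_35:
gcd(7,5) = 1, so ℤ_7 × ℤ_5 ≅ ℤ_35 (CRT)

Yes, ℤ_7 × ℤ_5 ≅ ℤ_35


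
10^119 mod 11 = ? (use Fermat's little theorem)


Fermat's little theorem: if p is prime and gcd(a,p)=1, then a^(p-1) ≡ 1 (mod p)
p = 11 is prime, gcd(10,11) = 1
Reduce exponent: 119 mod 10 = 9
So 10^119 ≡ 10^9 (mod 11)
10^9 mod 11 = 10

10^119 ≡ 10 (mod 11)


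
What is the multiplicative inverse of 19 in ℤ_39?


Use the extended Euclidean algorithm to write 1 = 19·s + 39·t; then s mod 39 is the inverse.
Euclidean algorithm:
  19 = 0·39 + 19
  39 = 2·19 + 1
  19 = 19·1 + 0
gcd(19,39) = 1
Back-substitution gives: 19·(-2) + 39·(1) = 1
So 19⁻¹ ≡ -2 ≡ 37 (mod 39)
Check: 19 × 37 = 703 ≡ 1 (mod 39) ✓

19⁻¹ ≡ 37 (mod 39)


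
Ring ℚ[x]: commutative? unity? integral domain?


Polynomial ring over ℚ (an integral domain) is a commutative integral domain with unity 1
Commutative: Yes
Integral domain: Yes
Has unity: Yes

ℚ[x]: Commutative=Yes, Unity=Yes


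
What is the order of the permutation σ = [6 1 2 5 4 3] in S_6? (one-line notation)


Cycle decomposition: (1 6 3 2) (4 5)
Cycle lengths: 4, 2
Order = lcm(4, 2) = 4

ord(σ) = 4


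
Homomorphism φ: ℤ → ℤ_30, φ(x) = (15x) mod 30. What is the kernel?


Kernel = preimage of identity
ker(φ) = {x ∈ ℤ : 15x ≡ 0 (mod 30)}. gcd(15,30) = 15, so 15x ≡ 0 (mod 30) ⟺ x ≡ 0 (mod 30/15 = 2). Hence ker(φ) = 2ℤ

ker(φ) = 2ℤ


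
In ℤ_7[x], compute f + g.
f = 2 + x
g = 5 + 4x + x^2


Add coefficients mod 7:
x^0: 2 + 5 = 0 (mod 7)
x^1: 1 + 4 = 5 (mod 7)
x^2: 0 + 1 = 1 (mod 7)
Result: 5x + x^2

f + g = 5x + x^2


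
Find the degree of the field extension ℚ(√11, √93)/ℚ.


[ℚ(√11,√93):ℚ] = [ℚ(√11,√93):ℚ(√11)]·[ℚ(√11):ℚ] = 2·2 = 4

[ℚ(√11, √93)/ℚ] = 4


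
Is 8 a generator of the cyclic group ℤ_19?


g generates ℤ_n iff gcd(g, n) = 1
gcd(8, 19) = 1
Since gcd = 1, 8 is a generator.

Yes, 8 generates ℤ_19


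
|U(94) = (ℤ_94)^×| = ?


U(n) is the group of units mod n; |U(n)| = φ(n)
|U(94)| = φ(94) = 46

|U(94) = (ℤ_94)^×| = 46


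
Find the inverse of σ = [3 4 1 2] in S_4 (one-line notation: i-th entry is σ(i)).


To find σ⁻¹, swap domain and range:
σ(1) = 3 → σ⁻¹(3) = 1
σ(2) = 4 → σ⁻¹(4) = 2
σ(3) = 1 → σ⁻¹(1) = 3
σ(4) = 2 → σ⁻¹(2) = 4

σ⁻¹ = [3 4 1 2]


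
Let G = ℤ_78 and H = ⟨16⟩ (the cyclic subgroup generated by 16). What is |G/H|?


|⟨16⟩| = n / gcd(16, 78) = 78 / 2 = 39
H is normal (ℤ_78 is abelian).
|G/H| = |G| / |H| = 78 / 39 = 2

|G/H| = 2


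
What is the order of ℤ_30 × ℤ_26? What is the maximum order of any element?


|ℤ_30 × ℤ_26| = 30 × 26 = 780
Max element order = lcm(30,26) = 390
Cyclic? No (gcd=2)

|ℤ_30×ℤ_26| = 780, max element order = 390


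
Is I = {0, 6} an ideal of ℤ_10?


Check ideal conditions for I = {0, 6} in ℤ_10:
(1) I is an additive subgroup? No
(2) For r ∈ ℤ_10 and a ∈ I: r·a ∈ I? No  [counterexample: r=2, a=6, r·a mod 10 = 2 ∉ I]

No, I is not an ideal of ℤ_10


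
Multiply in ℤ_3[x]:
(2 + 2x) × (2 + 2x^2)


Expand and collect like terms; reduce coefficients mod 3:
x^0: 2·2 = 4 ≡ 1 (mod 3)
x^1: 2·0 + 2·2 = 4 ≡ 1 (mod 3)
x^2: 2·2 + 2·0 = 4 ≡ 1 (mod 3)
x^3: 2·2 = 4 ≡ 1 (mod 3)
Result: 1 + x + x^2 + x^3

f · g = 1 + x + x^2 + x^3


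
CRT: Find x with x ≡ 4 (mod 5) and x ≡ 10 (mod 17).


m₁ = 5, m₂ = 17, gcd = 1, so CRT applies. M = m₁·m₂ = 85
Let M₁ = M/m₁ = 17, M₂ = M/m₂ = 5
Find y₁ ≡ M₁⁻¹ (mod m₁): 17⁻¹ ≡ 3 (mod 5)
Find y₂ ≡ M₂⁻¹ (mod m₂): 5⁻¹ ≡ 7 (mod 17)
x = a₁·M₁·y₁ + a₂·M₂·y₂ = 4·17·3 + 10·5·7 = 554
Reduce mod 85: x ≡ 44
Check: 44 mod 5 = 4 ✓, 44 mod 17 = 10 ✓

x ≡ 44 (mod 85)


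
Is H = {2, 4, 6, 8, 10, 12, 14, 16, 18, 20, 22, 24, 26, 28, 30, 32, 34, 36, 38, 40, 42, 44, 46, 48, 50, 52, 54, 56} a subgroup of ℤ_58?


Subgroup test for H = {2, 4, 6, 8, 10, 12, 14, 16, 18, 20, 22, 24, 26, 28, 30, 32, 34, 36, 38, 40, 42, 44, 46, 48, 50, 52, 54, 56} in (ℤ_58, +):
(1) 0 ∈ H? No
(2) Closure: for all a,b ∈ H, (a+b) mod 58 ∈ H? No  [counterexample: 2 + 56 = 0 ∉ H]
(3) Inverses: for all a ∈ H, -a mod 58 ∈ H? Yes

No, H is not a subgroup of ℤ_58


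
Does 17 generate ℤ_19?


g generates ℤ_n iff gcd(g, n) = 1
gcd(17, 19) = 1
Since gcd = 1, 17 is a generator.

Yes, 17 generates ℤ_19


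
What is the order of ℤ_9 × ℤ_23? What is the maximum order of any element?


|ℤ_9 × ℤ_23| = 9 × 23 = 207
Max element order = lcm(9,23) = 207
Cyclic? Yes (gcd=1)

|ℤ_9×ℤ_23| = 207, max element order = 207


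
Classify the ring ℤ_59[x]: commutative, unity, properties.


ℤ_59 is a field (n prime), so ℤ_59[x] is a commutative integral domain with unity
Commutative: Yes
Integral domain: Yes
Has unity: Yes

ℤ_59[x]: Commutative=Yes, Unity=Yes


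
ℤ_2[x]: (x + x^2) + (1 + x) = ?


Add coefficients mod 2:
x^0: 0 + 1 = 1 (mod 2)
x^1: 1 + 1 = 0 (mod 2)
x^2: 1 + 0 = 1 (mod 2)
Result: 1 + x^2

f + g = 1 + x^2


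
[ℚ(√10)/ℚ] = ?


√10 has minimal polynomial x² - 10 (irreducible over ℚ since 10 is squarefree)

[ℚ(√10)/ℚ] = 2


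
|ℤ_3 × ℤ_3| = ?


|A × B| = |A| · |B|
|ℤ_3 × ℤ_3| = 3 × 3 = 9

|ℤ_3 × ℤ_3| = 9


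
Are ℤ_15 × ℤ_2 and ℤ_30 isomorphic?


Comparing ℤ_15 × ℤ_2 and ℤ_30:
gcd(15,2) = 1, so ℤ_15 × ℤ_2 ≅ ℤ_30 (CRT)

Yes, ℤ_15 × ℤ_2 ≅ ℤ_30


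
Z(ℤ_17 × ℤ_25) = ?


Z(G) = {g ∈ G | gx = xg for all x ∈ G}
Direct product of abelian groups is abelian, so Z(G) = G

Z(ℤ_17 × ℤ_25) = ℤ_17 × ℤ_25


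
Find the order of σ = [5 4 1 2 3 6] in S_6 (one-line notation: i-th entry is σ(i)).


Cycle decomposition: (1 5 3) (2 4)
Cycle lengths: 3, 2
Order = lcm(3, 2) = 6

ord(σ) = 6


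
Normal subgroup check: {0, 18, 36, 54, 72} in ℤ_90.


H = {0, 18, 36, 54, 72} in ℤ_90
ℤ_90 is abelian; every subgroup of an abelian group is normal

Yes, normal subgroup


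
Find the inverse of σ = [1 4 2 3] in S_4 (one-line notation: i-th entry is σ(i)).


To find σ⁻¹, swap domain and range:
σ(1) = 1 → σ⁻¹(1) = 1
σ(2) = 4 → σ⁻¹(4) = 2
σ(3) = 2 → σ⁻¹(2) = 3
σ(4) = 3 → σ⁻¹(3) = 4

σ⁻¹ = [1 3 4 2]


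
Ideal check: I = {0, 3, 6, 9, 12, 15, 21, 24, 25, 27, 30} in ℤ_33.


Check ideal conditions for I = {0, 3, 6, 9, 12, 15, 21, 24, 25, 27, 30} in ℤ_33:
(1) I is an additive subgroup? No
(2) For r ∈ ℤ_33 and a ∈ I: r·a ∈ I? No  [counterexample: r=2, a=9, r·a mod 33 = 18 ∉ I]

No, I is not an ideal of ℤ_33


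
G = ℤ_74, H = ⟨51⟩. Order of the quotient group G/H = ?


|⟨51⟩| = n / gcd(51, 74) = 74 / 1 = 74
H is normal (ℤ_74 is abelian).
|G/H| = |G| / |H| = 74 / 74 = 1

|G/H| = 1


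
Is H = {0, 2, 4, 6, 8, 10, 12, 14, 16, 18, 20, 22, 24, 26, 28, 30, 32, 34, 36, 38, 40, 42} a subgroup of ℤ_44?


Subgroup test for H = {0, 2, 4, 6, 8, 10, 12, 14, 16, 18, 20, 22, 24, 26, 28, 30, 32, 34, 36, 38, 40, 42} in (ℤ_44, +):
(1) 0 ∈ H? Yes
(2) Closure: for all a,b ∈ H, (a+b) mod 44 ∈ H? Yes
(3) Inverses: for all a ∈ H, -a mod 44 ∈ H? Yes

Yes, H is a subgroup of ℤ_44


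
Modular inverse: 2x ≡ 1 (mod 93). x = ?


Use the extended Euclidean algorithm to write 1 = 2·s + 93·t; then s mod 93 is the inverse.
Euclidean algorithm:
  2 = 0·93 + 2
  93 = 46·2 + 1
  2 = 2·1 + 0
gcd(2,93) = 1
Back-substitution gives: 2·(-46) + 93·(1) = 1
So 2⁻¹ ≡ -46 ≡ 47 (mod 93)
Check: 2 × 47 = 94 ≡ 1 (mod 93) ✓

2⁻¹ ≡ 47 (mod 93)


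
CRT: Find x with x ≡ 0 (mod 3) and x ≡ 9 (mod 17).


m₁ = 3, m₂ = 17, gcd = 1, so CRT applies. M = m₁·m₂ = 51
Let M₁ = M/m₁ = 17, M₂ = M/m₂ = 3
Find y₁ ≡ M₁⁻¹ (mod m₁): 17⁻¹ ≡ 2 (mod 3)
Find y₂ ≡ M₂⁻¹ (mod m₂): 3⁻¹ ≡ 6 (mod 17)
x = a₁·M₁·y₁ + a₂·M₂·y₂ = 0·17·2 + 9·3·6 = 162
Reduce mod 51: x ≡ 9
Check: 9 mod 3 = 0 ✓, 9 mod 17 = 9 ✓

x ≡ 9 (mod 51)


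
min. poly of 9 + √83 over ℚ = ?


Let α = 9 + √83. Then α - 9 = √83, so (α - 9)² = 83, giving α² - 18α - 2 = 0. Degree 2 and α ∉ ℚ, so this is the minimal polynomial.

Minimal polynomial: x² - 18x - 2


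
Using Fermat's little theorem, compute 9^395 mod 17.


Fermat's little theorem: if p is prime and gcd(a,p)=1, then a^(p-1) ≡ 1 (mod p)
p = 17 is prime, gcd(9,17) = 1
Reduce exponent: 395 mod 16 = 11
So 9^395 ≡ 9^11 (mod 17)
9^11 mod 17 = 15

9^395 ≡ 15 (mod 17)


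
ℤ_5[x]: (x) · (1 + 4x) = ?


Expand and collect like terms; reduce coefficients mod 5:
x^0: 0·1 = 0 ≡ 0 (mod 5)
x^1: 0·4 + 1·1 = 1 ≡ 1 (mod 5)
x^2: 1·4 = 4 ≡ 4 (mod 5)
Result: x + 4x^2

f · g = x + 4x^2


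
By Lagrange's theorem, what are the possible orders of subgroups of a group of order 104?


Lagrange's theorem: |H| divides |G|
|G| = 104
Divisors of 104: 1, 2, 4, 8, 13, 26, 52, 104

Possible subgroup orders: {1, 2, 4, 8, 13, 26, 52, 104}


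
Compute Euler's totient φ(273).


Factor n: 273 = 3 × 7 × 13
φ(n) = n · ∏(1 - 1/p) over distinct primes p | n
φ(273) = 273 · (1 - 1/3) · (1 - 1/7) · (1 - 1/13) = 144

φ(273) = 144


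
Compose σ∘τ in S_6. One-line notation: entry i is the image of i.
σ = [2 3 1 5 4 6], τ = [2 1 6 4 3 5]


σ∘τ: apply τ first, then σ
1 →τ 2 →σ 3
2 →τ 1 →σ 2
3 →τ 6 →σ 6
4 →τ 4 →σ 5
5 →τ 3 →σ 1
6 →τ 5 →σ 4

σ∘τ = [3 2 6 5 1 4]


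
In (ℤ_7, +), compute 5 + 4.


Operation: addition mod 7
5 + 4 = (a + b) mod 7 with a = 5, b = 4

5 + 4 = 2


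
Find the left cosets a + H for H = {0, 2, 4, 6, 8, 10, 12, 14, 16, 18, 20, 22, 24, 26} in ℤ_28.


H = {0, 2, 4, 6, 8, 10, 12, 14, 16, 18, 20, 22, 24, 26}, |H| = 14
Number of cosets = |G|/|H| = 28/14 = 2
0 + H = {0, 2, 4, 6, 8, 10, 12, 14, 16, 18, 20, 22, 24, 26}
1 + H = {1, 3, 5, 7, 9, 11, 13, 15, 17, 19, 21, 23, 25, 27}

Cosets: 0+H={0,2,4,6,8,10,12,14,16,18,20,22,24,26}; 1+H={1,3,5,7,9,11,13,15,17,19,21,23,25,27}


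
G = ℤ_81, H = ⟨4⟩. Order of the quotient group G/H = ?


|⟨4⟩| = n / gcd(4, 81) = 81 / 1 = 81
H is normal (ℤ_81 is abelian).
|G/H| = |G| / |H| = 81 / 81 = 1

|G/H| = 1


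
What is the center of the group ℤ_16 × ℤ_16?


Z(G) = {g ∈ G | gx = xg for all x ∈ G}
Direct product of abelian groups is abelian, so Z(G) = G

Z(ℤ_16 × ℤ_16) = ℤ_16 × ℤ_16


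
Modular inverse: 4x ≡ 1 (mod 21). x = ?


Use the extended Euclidean algorithm to write 1 = 4·s + 21·t; then s mod 21 is the inverse.
Euclidean algorithm:
  4 = 0·21 + 4
  21 = 5·4 + 1
  4 = 4·1 + 0
gcd(4,21) = 1
Back-substitution gives: 4·(-5) + 21·(1) = 1
So 4⁻¹ ≡ -5 ≡ 16 (mod 21)
Check: 4 × 16 = 64 ≡ 1 (mod 21) ✓

4⁻¹ ≡ 16 (mod 21)


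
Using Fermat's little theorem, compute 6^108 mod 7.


Fermat's little theorem: if p is prime and gcd(a,p)=1, then a^(p-1) ≡ 1 (mod p)
p = 7 is prime, gcd(6,7) = 1
Reduce exponent: 108 mod 6 = 0
So 6^108 ≡ 6^0 (mod 7)
6^0 = 1

6^108 ≡ 1 (mod 7)


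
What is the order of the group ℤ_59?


ℤ_n has n elements.

|ℤ_59| = 59


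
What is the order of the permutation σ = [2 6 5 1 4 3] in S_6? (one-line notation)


Cycle decomposition: (1 2 6 3 5 4)
Cycle lengths: 6
Order = lcm(6) = 6

ord(σ) = 6


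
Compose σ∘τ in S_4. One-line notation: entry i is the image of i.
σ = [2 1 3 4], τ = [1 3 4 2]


σ∘τ: apply τ first, then σ
1 →τ 1 →σ 2
2 →τ 3 →σ 3
3 →τ 4 →σ 4
4 →τ 2 →σ 1

σ∘τ = [2 3 4 1]


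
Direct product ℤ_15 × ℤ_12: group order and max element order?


|ℤ_15 × ℤ_12| = 15 × 12 = 180
Max element order = lcm(15,12) = 60
Cyclic? No (gcd=3)

|ℤ_15×ℤ_12| = 180, max element order = 60


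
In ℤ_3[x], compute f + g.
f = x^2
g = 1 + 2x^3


Add coefficients mod 3:
x^0: 0 + 1 = 1 (mod 3)
x^1: 0 + 0 = 0 (mod 3)
x^2: 1 + 0 = 1 (mod 3)
x^3: 0 + 2 = 2 (mod 3)
Result: 1 + x^2 + 2x^3

f + g = 1 + x^2 + 2x^3


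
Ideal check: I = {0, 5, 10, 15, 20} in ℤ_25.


Check ideal conditions for I = {0, 5, 10, 15, 20} in ℤ_25:
(1) I is an additive subgroup? Yes
(2) For r ∈ ℤ_25 and a ∈ I: r·a ∈ I? Yes

Yes, I is an ideal of ℤ_25


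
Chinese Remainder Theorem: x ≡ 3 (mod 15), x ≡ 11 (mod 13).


m₁ = 15, m₂ = 13, gcd = 1, so CRT applies. M = m₁·m₂ = 195
Let M₁ = M/m₁ = 13, M₂ = M/m₂ = 15
Find y₁ ≡ M₁⁻¹ (mod m₁): 13⁻¹ ≡ 7 (mod 15)
Find y₂ ≡ M₂⁻¹ (mod m₂): 15⁻¹ ≡ 7 (mod 13)
x = a₁·M₁·y₁ + a₂·M₂·y₂ = 3·13·7 + 11·15·7 = 1428
Reduce mod 195: x ≡ 63
Check: 63 mod 15 = 3 ✓, 63 mod 13 = 11 ✓

x ≡ 63 (mod 195)


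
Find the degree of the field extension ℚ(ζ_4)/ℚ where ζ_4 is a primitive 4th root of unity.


[ℚ(ζ_n):ℚ] = deg Φ_n(x) = φ(n). Here φ(4) = 2

[ℚ(ζ_4)/ℚ where ζ_4 is a primitive 4th root of unity] = 2


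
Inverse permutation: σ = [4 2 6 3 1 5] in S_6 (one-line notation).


To find σ⁻¹, swap domain and range:
σ(1) = 4 → σ⁻¹(4) = 1
σ(2) = 2 → σ⁻¹(2) = 2
σ(3) = 6 → σ⁻¹(6) = 3
σ(4) = 3 → σ⁻¹(3) = 4
σ(5) = 1 → σ⁻¹(1) = 5
σ(6) = 5 → σ⁻¹(5) = 6

σ⁻¹ = [5 2 4 1 6 3]


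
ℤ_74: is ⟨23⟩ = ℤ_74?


g generates ℤ_n iff gcd(g, n) = 1
gcd(23, 74) = 1
Since gcd = 1, 23 is a generator.

Yes, 23 generates ℤ_74


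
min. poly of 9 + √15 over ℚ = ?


Let α = 9 + √15. Then α - 9 = √15, so (α - 9)² = 15, giving α² - 18α + 66 = 0. Degree 2 and α ∉ ℚ, so this is the minimal polynomial.

Minimal polynomial: x² - 18x + 66


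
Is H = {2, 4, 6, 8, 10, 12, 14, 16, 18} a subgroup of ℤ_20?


Subgroup test for H = {2, 4, 6, 8, 10, 12, 14, 16, 18} in (ℤ_20, +):
(1) 0 ∈ H? No
(2) Closure: for all a,b ∈ H, (a+b) mod 20 ∈ H? No  [counterexample: 2 + 18 = 0 ∉ H]
(3) Inverses: for all a ∈ H, -a mod 20 ∈ H? Yes

No, H is not a subgroup of ℤ_20


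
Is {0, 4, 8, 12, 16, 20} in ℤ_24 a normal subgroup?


H = {0, 4, 8, 12, 16, 20} in ℤ_24
ℤ_24 is abelian; every subgroup of an abelian group is normal

Yes, normal subgroup


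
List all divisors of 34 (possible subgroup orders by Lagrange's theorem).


Lagrange's theorem: |H| divides |G|
|G| = 34
Divisors of 34: 1, 2, 17, 34

Possible subgroup orders: {1, 2, 17, 34}


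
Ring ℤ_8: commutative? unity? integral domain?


ℤ_8 is a commutative ring with unity 1; 8 = 2×4 is composite, so 2·4 ≡ 0 gives zero divisors (not an integral domain)
Commutative: Yes
Integral domain: No
Has unity: Yes

ℤ_8: Commutative=Yes, Unity=Yes


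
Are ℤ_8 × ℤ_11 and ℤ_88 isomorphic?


Comparing ℤ_8 × ℤ_11 and ℤ_88:
gcd(8,11) = 1, so ℤ_8 × ℤ_11 ≅ ℤ_88 (CRT)

Yes, ℤ_8 × ℤ_11 ≅ ℤ_88


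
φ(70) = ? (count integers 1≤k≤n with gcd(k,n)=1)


Factor n: 70 = 2 × 5 × 7
φ(n) = n · ∏(1 - 1/p) over distinct primes p | n
φ(70) = 70 · (1 - 1/2) · (1 - 1/5) · (1 - 1/7) = 24

φ(70) = 24


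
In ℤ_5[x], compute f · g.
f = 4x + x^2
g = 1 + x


Expand and collect like terms; reduce coefficients mod 5:
x^0: 0·1 = 0 ≡ 0 (mod 5)
x^1: 0·1 + 4·1 = 4 ≡ 4 (mod 5)
x^2: 4·1 + 1·1 = 5 ≡ 0 (mod 5)
x^3: 1·1 = 1 ≡ 1 (mod 5)
Result: 4x + x^3

f · g = 4x + x^3


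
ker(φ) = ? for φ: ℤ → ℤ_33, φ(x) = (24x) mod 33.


Kernel = preimage of identity
ker(φ) = {x ∈ ℤ : 24x ≡ 0 (mod 33)}. gcd(24,33) = 3, so 24x ≡ 0 (mod 33) ⟺ x ≡ 0 (mod 33/3 = 11). Hence ker(φ) = 11ℤ

ker(φ) = 11ℤ


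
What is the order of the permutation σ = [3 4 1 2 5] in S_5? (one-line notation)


Cycle decomposition: (1 3) (2 4)
Cycle lengths: 2, 2
Order = lcm(2, 2) = 2

ord(σ) = 2


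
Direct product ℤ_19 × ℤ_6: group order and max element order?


|ℤ_19 × ℤ_6| = 19 × 6 = 114
Max element order = lcm(19,6) = 114
Cyclic? Yes (gcd=1)

|ℤ_19×ℤ_6| = 114, max element order = 114


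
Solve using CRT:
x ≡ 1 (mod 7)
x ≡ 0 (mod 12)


m₁ = 7, m₂ = 12, gcd = 1, so CRT applies. M = m₁·m₂ = 84
Let M₁ = M/m₁ = 12, M₂ = M/m₂ = 7
Find y₁ ≡ M₁⁻¹ (mod m₁): 12⁻¹ ≡ 3 (mod 7)
Find y₂ ≡ M₂⁻¹ (mod m₂): 7⁻¹ ≡ 7 (mod 12)
x = a₁·M₁·y₁ + a₂·M₂·y₂ = 1·12·3 + 0·7·7 = 36
Reduce mod 84: x ≡ 36
Check: 36 mod 7 = 1 ✓, 36 mod 12 = 0 ✓

x ≡ 36 (mod 84)


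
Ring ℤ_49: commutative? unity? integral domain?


ℤ_49 is a commutative ring with unity 1; 49 = 7×7 is composite, so 7·7 ≡ 0 gives zero divisors (not an integral domain)
Commutative: Yes
Integral domain: No
Has unity: Yes

ℤ_49: Commutative=Yes, Unity=Yes


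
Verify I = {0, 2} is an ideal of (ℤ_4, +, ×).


Check ideal conditions for I = {0, 2} in ℤ_4:
(1) I is an additive subgroup? Yes
(2) For r ∈ ℤ_4 and a ∈ I: r·a ∈ I? Yes

Yes, I is an ideal of ℤ_4


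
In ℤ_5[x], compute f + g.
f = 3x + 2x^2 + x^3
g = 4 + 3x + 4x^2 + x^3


Add coefficients mod 5:
x^0: 0 + 4 = 4 (mod 5)
x^1: 3 + 3 = 1 (mod 5)
x^2: 2 + 4 = 1 (mod 5)
x^3: 1 + 1 = 2 (mod 5)
Result: 4 + x + x^2 + 2x^3

f + g = 4 + x + x^2 + 2x^3


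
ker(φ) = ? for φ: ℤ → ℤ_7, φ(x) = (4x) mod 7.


Kernel = preimage of identity
ker(φ) = {x ∈ ℤ : 4x ≡ 0 (mod 7)}. gcd(4,7) = 1, so 4x ≡ 0 (mod 7) ⟺ x ≡ 0 (mod 7/1 = 7). Hence ker(φ) = 7ℤ

ker(φ) = 7ℤ


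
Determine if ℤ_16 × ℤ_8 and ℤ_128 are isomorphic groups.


Comparing ℤ_16 × ℤ_8 and ℤ_128:
gcd(16,8) = 8 ≠ 1. Max element order in ℤ_16×ℤ_8 is lcm(16,8) = 16 < 128, so it has no element of order 128

No, ℤ_16 × ℤ_8 ≇ ℤ_128
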